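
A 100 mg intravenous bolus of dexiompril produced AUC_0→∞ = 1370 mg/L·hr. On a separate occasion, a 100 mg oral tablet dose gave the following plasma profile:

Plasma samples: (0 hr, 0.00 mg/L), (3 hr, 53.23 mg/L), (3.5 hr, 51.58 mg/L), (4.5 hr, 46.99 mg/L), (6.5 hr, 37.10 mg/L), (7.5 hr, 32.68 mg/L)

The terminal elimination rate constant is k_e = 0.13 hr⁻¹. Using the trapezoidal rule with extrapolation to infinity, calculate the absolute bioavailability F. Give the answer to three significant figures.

Trapezoidal AUC_0→7.5 (oral tablet):
  [0→3]: (0.00+53.23)/2 × 3 = 79.845
  [3→3.5]: (53.23+51.58)/2 × 0.5 = 26.2025
  [3.5→4.5]: (51.58+46.99)/2 × 1 = 49.285
  [4.5→6.5]: (46.99+37.10)/2 × 2 = 84.09
  [6.5→7.5]: (37.10+32.68)/2 × 1 = 34.89
  Sum = 274.3125 mg/L·hr
Tail: C_last/k_e = 32.68/0.13 = 251.385
AUC_0→∞ (oral tablet) = 274.3125 + 251.385 = 525.6975 mg/L·hr
F = (AUC_ev/D_ev)/(AUC_iv/D_iv) = (525.6975/100)/(1370/100) = 5.256975/13.7 = 0.3837

F = 0.384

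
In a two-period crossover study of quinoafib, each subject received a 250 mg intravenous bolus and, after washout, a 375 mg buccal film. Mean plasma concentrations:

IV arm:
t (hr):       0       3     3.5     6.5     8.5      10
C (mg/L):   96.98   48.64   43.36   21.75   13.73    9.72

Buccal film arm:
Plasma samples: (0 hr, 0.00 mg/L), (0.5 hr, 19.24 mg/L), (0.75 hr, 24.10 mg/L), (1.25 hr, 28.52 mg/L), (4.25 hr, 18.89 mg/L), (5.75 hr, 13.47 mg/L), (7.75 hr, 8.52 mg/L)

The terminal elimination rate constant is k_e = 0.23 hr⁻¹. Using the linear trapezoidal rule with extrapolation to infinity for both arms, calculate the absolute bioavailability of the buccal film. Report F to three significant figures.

F = 0.273

Trapezoidal AUC_0→10 (IV):
  [0→3]: (96.98+48.64)/2 × 3 = 218.43
  [3→3.5]: (48.64+43.36)/2 × 0.5 = 23.0
  [3.5→6.5]: (43.36+21.75)/2 × 3 = 97.665
  [6.5→8.5]: (21.75+13.73)/2 × 2 = 35.48
  [8.5→10]: (13.73+9.72)/2 × 1.5 = 17.5875
  Sum = 392.1625 mg/L·hr
IV tail: 9.72/0.23 = 42.261; AUC_iv,0→∞ = 392.1625 + 42.261 = 434.4235 mg/L·hr
Trapezoidal AUC_0→7.75 (buccal film):
  [0→0.5]: (0.00+19.24)/2 × 0.5 = 4.81
  [0.5→0.75]: (19.24+24.10)/2 × 0.25 = 5.4175
  [0.75→1.25]: (24.10+28.52)/2 × 0.5 = 13.155
  [1.25→4.25]: (28.52+18.89)/2 × 3 = 71.115
  [4.25→5.75]: (18.89+13.47)/2 × 1.5 = 24.27
  [5.75→7.75]: (13.47+8.52)/2 × 2 = 21.99
  Sum = 140.7575 mg/L·hr
buccal film tail: 8.52/0.23 = 37.043; AUC_ev,0→∞ = 140.7575 + 37.043 = 177.8005 mg/L·hr
F = (AUC_ev/D_ev)/(AUC_iv/D_iv) = (177.8005/375)/(434.4235/250) = 0.474135/1.737694 = 0.2729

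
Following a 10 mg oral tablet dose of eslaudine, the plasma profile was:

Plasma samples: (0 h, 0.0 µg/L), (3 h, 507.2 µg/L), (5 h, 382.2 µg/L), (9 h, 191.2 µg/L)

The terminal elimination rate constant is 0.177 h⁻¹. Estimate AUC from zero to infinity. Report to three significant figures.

Trapezoidal AUC_0→9:
  [0→3]: (0.0+507.2)/2 × 3 = 760.8
  [3→5]: (507.2+382.2)/2 × 2 = 889.4
  [5→9]: (382.2+191.2)/2 × 4 = 1146.8
  Sum = 2797.0 µg/L·h
Extrapolated tail: C_last / k_e = 191.2 / 0.177 = 1080.226
AUC_0→∞ = 2797.0 + 1080.226 = 3877.226 µg/L·h

AUC = 3880 µg/L·h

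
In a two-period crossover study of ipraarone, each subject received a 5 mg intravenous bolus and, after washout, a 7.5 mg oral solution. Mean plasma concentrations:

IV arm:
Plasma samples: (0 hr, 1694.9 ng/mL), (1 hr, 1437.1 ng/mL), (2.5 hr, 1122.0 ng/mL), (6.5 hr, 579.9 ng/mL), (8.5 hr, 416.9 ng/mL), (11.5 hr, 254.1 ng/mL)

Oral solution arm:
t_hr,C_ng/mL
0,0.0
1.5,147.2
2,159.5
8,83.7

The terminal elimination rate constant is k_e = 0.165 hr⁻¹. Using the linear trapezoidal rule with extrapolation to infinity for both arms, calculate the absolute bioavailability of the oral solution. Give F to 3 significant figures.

Trapezoidal AUC_0→11.5 (IV):
  [0→1]: (1694.9+1437.1)/2 × 1 = 1566.0
  [1→2.5]: (1437.1+1122.0)/2 × 1.5 = 1919.325
  [2.5→6.5]: (1122.0+579.9)/2 × 4 = 3403.8
  [6.5→8.5]: (579.9+416.9)/2 × 2 = 996.8
  [8.5→11.5]: (416.9+254.1)/2 × 3 = 1006.5
  Sum = 8892.425 ng/mL·hr
IV tail: 254.1/0.165 = 1540.000; AUC_iv,0→∞ = 8892.425 + 1540.000 = 10432.425 ng/mL·hr
Trapezoidal AUC_0→8 (oral solution):
  [0→1.5]: (0.0+147.2)/2 × 1.5 = 110.4
  [1.5→2]: (147.2+159.5)/2 × 0.5 = 76.675
  [2→8]: (159.5+83.7)/2 × 6 = 729.6
  Sum = 916.675 ng/mL·hr
oral solution tail: 83.7/0.165 = 507.273; AUC_ev,0→∞ = 916.675 + 507.273 = 1423.948 ng/mL·hr
F = (AUC_ev/D_ev)/(AUC_iv/D_iv) = (1423.948/7.5)/(10432.425/5) = 189.86/2086.485 = 0.0910

F = 0.0910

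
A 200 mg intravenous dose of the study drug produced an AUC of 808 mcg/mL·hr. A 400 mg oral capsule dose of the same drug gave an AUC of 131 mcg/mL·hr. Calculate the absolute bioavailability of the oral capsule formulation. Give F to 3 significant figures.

F = (AUC_ev / D_ev) / (AUC_iv / D_iv)
  = (131/400) / (808/200)
  = 0.3275 / 4.04 = 0.0811

F = 0.0811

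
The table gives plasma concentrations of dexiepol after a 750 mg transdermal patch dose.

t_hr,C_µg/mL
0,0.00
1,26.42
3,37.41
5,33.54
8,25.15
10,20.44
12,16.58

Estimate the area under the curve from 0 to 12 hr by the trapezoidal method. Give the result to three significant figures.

AUC = 319 µg/mL·hr

Trapezoidal AUC_0→12:
  [0→1]: (0.00+26.42)/2 × 1 = 13.21
  [1→3]: (26.42+37.41)/2 × 2 = 63.83
  [3→5]: (37.41+33.54)/2 × 2 = 70.95
  [5→8]: (33.54+25.15)/2 × 3 = 88.035
  [8→10]: (25.15+20.44)/2 × 2 = 45.59
  [10→12]: (20.44+16.58)/2 × 2 = 37.02
  Sum = 318.635 µg/mL·hr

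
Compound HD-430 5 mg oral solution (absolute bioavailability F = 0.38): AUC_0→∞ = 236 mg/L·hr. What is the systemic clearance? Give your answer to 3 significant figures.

CL = 0.00805 L/hr

CL = F × Dose / AUC_0→∞
   = 0.38 × 5 / 236 = 0.00805085 L/hr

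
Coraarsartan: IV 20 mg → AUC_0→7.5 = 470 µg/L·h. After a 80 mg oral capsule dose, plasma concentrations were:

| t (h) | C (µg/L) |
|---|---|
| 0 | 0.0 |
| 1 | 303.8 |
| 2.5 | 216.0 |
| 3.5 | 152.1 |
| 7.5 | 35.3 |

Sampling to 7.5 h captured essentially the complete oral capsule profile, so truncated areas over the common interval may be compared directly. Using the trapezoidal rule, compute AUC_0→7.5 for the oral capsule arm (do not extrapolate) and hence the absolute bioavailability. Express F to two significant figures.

Trapezoidal AUC_0→7.5 (oral capsule):
  [0→1]: (0.0+303.8)/2 × 1 = 151.9
  [1→2.5]: (303.8+216.0)/2 × 1.5 = 389.85
  [2.5→3.5]: (216.0+152.1)/2 × 1 = 184.05
  [3.5→7.5]: (152.1+35.3)/2 × 4 = 374.8
  Sum = 1100.6 µg/L·h
F = (AUC_ev/D_ev)/(AUC_iv/D_iv) = (1100.6/80)/(470/20) = 13.7575/23.5 = 0.5854

F = 0.59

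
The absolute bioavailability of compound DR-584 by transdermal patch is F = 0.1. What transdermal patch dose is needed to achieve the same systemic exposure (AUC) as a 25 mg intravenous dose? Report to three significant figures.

For equal systemic exposure: F × D_ev = D_iv
D_ev = D_iv / F = 25 / 0.1 = 250 mg

D_transdermal = 250 mg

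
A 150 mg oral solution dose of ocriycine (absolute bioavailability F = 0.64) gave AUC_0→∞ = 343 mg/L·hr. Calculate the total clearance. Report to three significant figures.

CL = 0.280 L/hr

CL = F × Dose / AUC_0→∞
   = 0.64 × 150 / 343 = 0.279883 L/hr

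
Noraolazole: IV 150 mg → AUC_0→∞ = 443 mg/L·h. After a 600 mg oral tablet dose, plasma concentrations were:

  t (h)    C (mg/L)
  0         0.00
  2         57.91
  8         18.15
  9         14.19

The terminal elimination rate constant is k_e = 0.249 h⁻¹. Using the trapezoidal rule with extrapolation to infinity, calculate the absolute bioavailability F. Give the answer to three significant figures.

F = 0.203

Trapezoidal AUC_0→9 (oral tablet):
  [0→2]: (0.00+57.91)/2 × 2 = 57.91
  [2→8]: (57.91+18.15)/2 × 6 = 228.18
  [8→9]: (18.15+14.19)/2 × 1 = 16.17
  Sum = 302.26 mg/L·h
Tail: C_last/k_e = 14.19/0.249 = 56.988
AUC_0→∞ (oral tablet) = 302.26 + 56.988 = 359.248 mg/L·h
F = (AUC_ev/D_ev)/(AUC_iv/D_iv) = (359.248/600)/(443/150) = 0.598747/2.95333 = 0.2027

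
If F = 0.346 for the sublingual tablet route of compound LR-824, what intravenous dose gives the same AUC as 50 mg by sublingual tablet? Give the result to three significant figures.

D_iv = 17.3 mg

Systemic exposure from an extravascular dose = F × D_ev, so the equivalent IV dose is F × D_ev.
D_iv = F × D_ev = 0.346 × 50 = 17.3 mg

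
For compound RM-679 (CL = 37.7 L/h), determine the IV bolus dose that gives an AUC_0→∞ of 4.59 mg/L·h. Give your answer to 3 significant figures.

Dose = 173 mg

Dose_iv = CL × AUC_0→∞
     = 37.7 × 4.59 = 173.043 mg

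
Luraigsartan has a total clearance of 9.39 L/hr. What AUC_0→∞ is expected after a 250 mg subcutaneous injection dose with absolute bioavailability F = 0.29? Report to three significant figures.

AUC_0→∞ = F × Dose / CL
        = 0.29 × 250 / 9.39 = 7.72098 mg/L·hr

AUC = 7.72 mg/L·hr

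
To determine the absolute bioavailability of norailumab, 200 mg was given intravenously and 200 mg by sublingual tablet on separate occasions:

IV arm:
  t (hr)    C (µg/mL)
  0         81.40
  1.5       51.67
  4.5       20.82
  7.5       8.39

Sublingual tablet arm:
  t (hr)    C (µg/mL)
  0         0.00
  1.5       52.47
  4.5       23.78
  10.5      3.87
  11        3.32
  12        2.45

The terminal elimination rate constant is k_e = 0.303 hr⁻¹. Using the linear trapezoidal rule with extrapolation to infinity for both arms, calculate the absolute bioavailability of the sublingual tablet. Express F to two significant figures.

Trapezoidal AUC_0→7.5 (IV):
  [0→1.5]: (81.40+51.67)/2 × 1.5 = 99.8025
  [1.5→4.5]: (51.67+20.82)/2 × 3 = 108.735
  [4.5→7.5]: (20.82+8.39)/2 × 3 = 43.815
  Sum = 252.3525 µg/mL·hr
IV tail: 8.39/0.303 = 27.690; AUC_iv,0→∞ = 252.3525 + 27.690 = 280.0425 µg/mL·hr
Trapezoidal AUC_0→12 (sublingual tablet):
  [0→1.5]: (0.00+52.47)/2 × 1.5 = 39.3525
  [1.5→4.5]: (52.47+23.78)/2 × 3 = 114.375
  [4.5→10.5]: (23.78+3.87)/2 × 6 = 82.95
  [10.5→11]: (3.87+3.32)/2 × 0.5 = 1.7975
  [11→12]: (3.32+2.45)/2 × 1 = 2.885
  Sum = 241.36 µg/mL·hr
sublingual tablet tail: 2.45/0.303 = 8.086; AUC_ev,0→∞ = 241.36 + 8.086 = 249.446 µg/mL·hr
F = (AUC_ev/D_ev)/(AUC_iv/D_iv) = (249.446/200)/(280.0425/200) = 1.24723/1.4002125 = 0.8907

F = 0.89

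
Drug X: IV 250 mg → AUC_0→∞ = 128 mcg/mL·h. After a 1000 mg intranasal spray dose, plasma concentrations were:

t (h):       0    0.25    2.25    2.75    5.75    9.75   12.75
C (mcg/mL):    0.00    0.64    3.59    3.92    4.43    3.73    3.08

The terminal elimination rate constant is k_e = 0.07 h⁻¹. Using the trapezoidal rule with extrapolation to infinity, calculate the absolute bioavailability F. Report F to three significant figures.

F = 0.174

Trapezoidal AUC_0→12.75 (intranasal spray):
  [0→0.25]: (0.00+0.64)/2 × 0.25 = 0.08
  [0.25→2.25]: (0.64+3.59)/2 × 2 = 4.23
  [2.25→2.75]: (3.59+3.92)/2 × 0.5 = 1.8775
  [2.75→5.75]: (3.92+4.43)/2 × 3 = 12.525
  [5.75→9.75]: (4.43+3.73)/2 × 4 = 16.32
  [9.75→12.75]: (3.73+3.08)/2 × 3 = 10.215
  Sum = 45.2475 mcg/mL·h
Tail: C_last/k_e = 3.08/0.07 = 44.000
AUC_0→∞ (intranasal spray) = 45.2475 + 44.000 = 89.2475 mcg/mL·h
F = (AUC_ev/D_ev)/(AUC_iv/D_iv) = (89.2475/1000)/(128/250) = 0.0892475/0.512 = 0.1743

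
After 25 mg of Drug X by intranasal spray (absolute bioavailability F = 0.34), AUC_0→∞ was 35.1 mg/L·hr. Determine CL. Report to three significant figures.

CL = 0.242 L/hr

CL = F × Dose / AUC_0→∞
   = 0.34 × 25 / 35.1 = 0.242165 L/hr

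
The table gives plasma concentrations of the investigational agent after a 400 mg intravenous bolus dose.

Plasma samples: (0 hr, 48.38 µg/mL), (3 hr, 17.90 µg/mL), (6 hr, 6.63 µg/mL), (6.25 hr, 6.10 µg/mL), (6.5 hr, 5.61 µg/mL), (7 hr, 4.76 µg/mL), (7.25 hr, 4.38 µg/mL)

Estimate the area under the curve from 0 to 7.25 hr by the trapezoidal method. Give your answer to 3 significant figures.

Trapezoidal AUC_0→7.25:
  [0→3]: (48.38+17.90)/2 × 3 = 99.42
  [3→6]: (17.90+6.63)/2 × 3 = 36.795
  [6→6.25]: (6.63+6.10)/2 × 0.25 = 1.59125
  [6.25→6.5]: (6.10+5.61)/2 × 0.25 = 1.46375
  [6.5→7]: (5.61+4.76)/2 × 0.5 = 2.5925
  [7→7.25]: (4.76+4.38)/2 × 0.25 = 1.1425
  Sum = 143.005 µg/mL·hr

AUC = 143 µg/mL·hr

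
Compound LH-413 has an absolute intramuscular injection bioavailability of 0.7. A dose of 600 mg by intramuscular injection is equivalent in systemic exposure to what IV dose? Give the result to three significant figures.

D_iv = 420 mg

Systemic exposure from an extravascular dose = F × D_ev, so the equivalent IV dose is F × D_ev.
D_iv = F × D_ev = 0.7 × 600 = 420 mg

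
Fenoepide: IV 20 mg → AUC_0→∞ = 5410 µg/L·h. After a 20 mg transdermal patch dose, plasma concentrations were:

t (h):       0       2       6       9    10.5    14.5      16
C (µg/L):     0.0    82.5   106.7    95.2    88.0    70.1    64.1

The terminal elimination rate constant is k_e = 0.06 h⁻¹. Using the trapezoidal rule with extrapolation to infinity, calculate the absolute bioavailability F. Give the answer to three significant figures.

Trapezoidal AUC_0→16 (transdermal patch):
  [0→2]: (0.0+82.5)/2 × 2 = 82.5
  [2→6]: (82.5+106.7)/2 × 4 = 378.4
  [6→9]: (106.7+95.2)/2 × 3 = 302.85
  [9→10.5]: (95.2+88.0)/2 × 1.5 = 137.4
  [10.5→14.5]: (88.0+70.1)/2 × 4 = 316.2
  [14.5→16]: (70.1+64.1)/2 × 1.5 = 100.65
  Sum = 1318.0 µg/L·h
Tail: C_last/k_e = 64.1/0.06 = 1068.333
AUC_0→∞ (transdermal patch) = 1318.0 + 1068.333 = 2386.333 µg/L·h
F = (AUC_ev/D_ev)/(AUC_iv/D_iv) = (2386.333/20)/(5410/20) = 119.31665/270.5 = 0.4411

F = 0.441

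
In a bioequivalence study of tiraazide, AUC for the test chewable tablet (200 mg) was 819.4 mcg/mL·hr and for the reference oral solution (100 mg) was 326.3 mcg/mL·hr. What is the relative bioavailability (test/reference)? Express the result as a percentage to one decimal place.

F_rel = (AUC_test/D_test) / (AUC_ref/D_ref)
      = (819.4/200) / (326.3/100)
      = 4.097 / 3.263 = 1.2556 = 125.56%

F_rel = 125.6%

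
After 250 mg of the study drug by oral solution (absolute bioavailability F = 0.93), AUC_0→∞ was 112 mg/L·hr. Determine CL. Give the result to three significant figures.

CL = F × Dose / AUC_0→∞
   = 0.93 × 250 / 112 = 2.07589 L/hr

CL = 2.08 L/hr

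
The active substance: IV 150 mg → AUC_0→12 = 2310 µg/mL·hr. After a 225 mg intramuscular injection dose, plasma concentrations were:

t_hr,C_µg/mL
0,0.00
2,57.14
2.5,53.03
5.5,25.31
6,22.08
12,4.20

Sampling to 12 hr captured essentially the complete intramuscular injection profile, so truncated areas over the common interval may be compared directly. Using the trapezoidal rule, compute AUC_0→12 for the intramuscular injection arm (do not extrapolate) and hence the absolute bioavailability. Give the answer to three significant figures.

F = 0.0845

Trapezoidal AUC_0→12 (intramuscular injection):
  [0→2]: (0.00+57.14)/2 × 2 = 57.14
  [2→2.5]: (57.14+53.03)/2 × 0.5 = 27.5425
  [2.5→5.5]: (53.03+25.31)/2 × 3 = 117.51
  [5.5→6]: (25.31+22.08)/2 × 0.5 = 11.8475
  [6→12]: (22.08+4.20)/2 × 6 = 78.84
  Sum = 292.88 µg/mL·hr
F = (AUC_ev/D_ev)/(AUC_iv/D_iv) = (292.88/225)/(2310/150) = 1.30169/15.4 = 0.0845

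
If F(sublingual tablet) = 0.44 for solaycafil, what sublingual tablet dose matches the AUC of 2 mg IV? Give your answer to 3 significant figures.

D_sublingual = 4.55 mg

For equal systemic exposure: F × D_ev = D_iv
D_ev = D_iv / F = 2 / 0.44 = 4.54545 mg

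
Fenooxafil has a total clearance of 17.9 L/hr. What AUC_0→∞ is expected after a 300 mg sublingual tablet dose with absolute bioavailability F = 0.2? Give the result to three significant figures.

AUC = 3.35 mg/L·hr

AUC_0→∞ = F × Dose / CL
        = 0.2 × 300 / 17.9 = 3.35196 mg/L·hr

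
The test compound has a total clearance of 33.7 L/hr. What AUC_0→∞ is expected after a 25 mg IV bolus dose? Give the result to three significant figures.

AUC = 0.742 mg/L·hr

AUC_0→∞ = Dose_iv / CL
        = 25 / 33.7 = 0.74184 mg/L·hr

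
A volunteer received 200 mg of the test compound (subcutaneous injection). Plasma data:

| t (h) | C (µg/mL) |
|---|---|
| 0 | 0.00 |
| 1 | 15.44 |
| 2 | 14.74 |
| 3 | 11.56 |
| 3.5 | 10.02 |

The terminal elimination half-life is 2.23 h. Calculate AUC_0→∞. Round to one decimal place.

Trapezoidal AUC_0→3.5:
  [0→1]: (0.00+15.44)/2 × 1 = 7.72
  [1→2]: (15.44+14.74)/2 × 1 = 15.09
  [2→3]: (14.74+11.56)/2 × 1 = 13.15
  [3→3.5]: (11.56+10.02)/2 × 0.5 = 5.395
  Sum = 41.355 µg/mL·h
k_e = ln2 / t½ = 0.693147 / 2.23 = 0.3108 h^-1
Extrapolated tail: C_last / k_e = 10.02 / 0.3108 = 32.239
AUC_0→∞ = 41.355 + 32.239 = 73.594 µg/mL·h

AUC = 73.6 µg/mL·h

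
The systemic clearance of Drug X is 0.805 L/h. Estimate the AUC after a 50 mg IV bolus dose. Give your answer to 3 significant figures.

AUC = 62.1 mg/L·h

AUC_0→∞ = Dose_iv / CL
        = 50 / 0.805 = 62.1118 mg/L·h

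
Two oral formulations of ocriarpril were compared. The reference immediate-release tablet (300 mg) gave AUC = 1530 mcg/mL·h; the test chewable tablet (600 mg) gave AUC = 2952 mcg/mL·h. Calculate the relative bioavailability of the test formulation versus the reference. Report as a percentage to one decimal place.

F_rel = 96.5%

F_rel = (AUC_test/D_test) / (AUC_ref/D_ref)
      = (2952/600) / (1530/300)
      = 4.92 / 5.1 = 0.9647 = 96.47%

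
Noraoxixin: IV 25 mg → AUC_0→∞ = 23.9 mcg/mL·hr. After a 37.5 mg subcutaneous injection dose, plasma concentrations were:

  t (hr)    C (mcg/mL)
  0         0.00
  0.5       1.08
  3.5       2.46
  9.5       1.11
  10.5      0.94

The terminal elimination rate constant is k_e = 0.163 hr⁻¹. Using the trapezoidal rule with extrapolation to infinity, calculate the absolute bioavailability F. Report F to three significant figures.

F = 0.644

Trapezoidal AUC_0→10.5 (subcutaneous injection):
  [0→0.5]: (0.00+1.08)/2 × 0.5 = 0.27
  [0.5→3.5]: (1.08+2.46)/2 × 3 = 5.31
  [3.5→9.5]: (2.46+1.11)/2 × 6 = 10.71
  [9.5→10.5]: (1.11+0.94)/2 × 1 = 1.025
  Sum = 17.315 mcg/mL·hr
Tail: C_last/k_e = 0.94/0.163 = 5.767
AUC_0→∞ (subcutaneous injection) = 17.315 + 5.767 = 23.082 mcg/mL·hr
F = (AUC_ev/D_ev)/(AUC_iv/D_iv) = (23.082/37.5)/(23.9/25) = 0.61552/0.956 = 0.6438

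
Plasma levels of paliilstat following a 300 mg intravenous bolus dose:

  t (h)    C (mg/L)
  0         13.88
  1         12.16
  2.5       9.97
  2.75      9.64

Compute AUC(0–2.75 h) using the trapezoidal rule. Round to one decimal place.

AUC = 32.1 mg/L·h

Trapezoidal AUC_0→2.75:
  [0→1]: (13.88+12.16)/2 × 1 = 13.02
  [1→2.5]: (12.16+9.97)/2 × 1.5 = 16.5975
  [2.5→2.75]: (9.97+9.64)/2 × 0.25 = 2.45125
  Sum = 32.06875 mg/L·h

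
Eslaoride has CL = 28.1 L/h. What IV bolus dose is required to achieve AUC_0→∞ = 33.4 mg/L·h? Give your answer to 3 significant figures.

Dose = 939 mg

Dose_iv = CL × AUC_0→∞
     = 28.1 × 33.4 = 938.54 mg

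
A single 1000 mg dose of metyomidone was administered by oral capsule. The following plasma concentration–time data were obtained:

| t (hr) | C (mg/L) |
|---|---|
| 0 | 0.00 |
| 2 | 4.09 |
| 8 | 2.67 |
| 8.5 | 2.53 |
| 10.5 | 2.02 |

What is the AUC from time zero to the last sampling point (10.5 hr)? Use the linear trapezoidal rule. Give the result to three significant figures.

Trapezoidal AUC_0→10.5:
  [0→2]: (0.00+4.09)/2 × 2 = 4.09
  [2→8]: (4.09+2.67)/2 × 6 = 20.28
  [8→8.5]: (2.67+2.53)/2 × 0.5 = 1.3
  [8.5→10.5]: (2.53+2.02)/2 × 2 = 4.55
  Sum = 30.22 mg/L·hr

AUC = 30.2 mg/L·hr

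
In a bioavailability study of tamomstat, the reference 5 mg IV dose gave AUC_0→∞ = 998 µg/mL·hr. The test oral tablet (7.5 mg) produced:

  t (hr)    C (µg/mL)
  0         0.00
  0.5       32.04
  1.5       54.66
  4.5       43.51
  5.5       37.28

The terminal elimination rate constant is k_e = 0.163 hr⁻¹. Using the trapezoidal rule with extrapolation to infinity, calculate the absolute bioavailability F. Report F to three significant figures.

F = 0.312

Trapezoidal AUC_0→5.5 (oral tablet):
  [0→0.5]: (0.00+32.04)/2 × 0.5 = 8.01
  [0.5→1.5]: (32.04+54.66)/2 × 1 = 43.35
  [1.5→4.5]: (54.66+43.51)/2 × 3 = 147.255
  [4.5→5.5]: (43.51+37.28)/2 × 1 = 40.395
  Sum = 239.01 µg/mL·hr
Tail: C_last/k_e = 37.28/0.163 = 228.712
AUC_0→∞ (oral tablet) = 239.01 + 228.712 = 467.722 µg/mL·hr
F = (AUC_ev/D_ev)/(AUC_iv/D_iv) = (467.722/7.5)/(998/5) = 62.3629/199.6 = 0.3124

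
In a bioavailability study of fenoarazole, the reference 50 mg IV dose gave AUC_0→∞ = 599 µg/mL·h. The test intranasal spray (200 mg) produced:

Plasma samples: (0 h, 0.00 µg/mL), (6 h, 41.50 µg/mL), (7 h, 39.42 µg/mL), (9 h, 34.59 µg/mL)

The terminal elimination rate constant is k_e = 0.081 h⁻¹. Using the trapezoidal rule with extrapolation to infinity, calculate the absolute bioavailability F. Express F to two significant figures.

Trapezoidal AUC_0→9 (intranasal spray):
  [0→6]: (0.00+41.50)/2 × 6 = 124.5
  [6→7]: (41.50+39.42)/2 × 1 = 40.46
  [7→9]: (39.42+34.59)/2 × 2 = 74.01
  Sum = 238.97 µg/mL·h
Tail: C_last/k_e = 34.59/0.081 = 427.037
AUC_0→∞ (intranasal spray) = 238.97 + 427.037 = 666.007 µg/mL·h
F = (AUC_ev/D_ev)/(AUC_iv/D_iv) = (666.007/200)/(599/50) = 3.330035/11.98 = 0.2780

F = 0.28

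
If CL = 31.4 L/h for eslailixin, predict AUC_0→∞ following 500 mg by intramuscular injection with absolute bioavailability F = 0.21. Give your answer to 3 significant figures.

AUC = 3.34 mg/L·h

AUC_0→∞ = F × Dose / CL
        = 0.21 × 500 / 31.4 = 3.34395 mg/L·h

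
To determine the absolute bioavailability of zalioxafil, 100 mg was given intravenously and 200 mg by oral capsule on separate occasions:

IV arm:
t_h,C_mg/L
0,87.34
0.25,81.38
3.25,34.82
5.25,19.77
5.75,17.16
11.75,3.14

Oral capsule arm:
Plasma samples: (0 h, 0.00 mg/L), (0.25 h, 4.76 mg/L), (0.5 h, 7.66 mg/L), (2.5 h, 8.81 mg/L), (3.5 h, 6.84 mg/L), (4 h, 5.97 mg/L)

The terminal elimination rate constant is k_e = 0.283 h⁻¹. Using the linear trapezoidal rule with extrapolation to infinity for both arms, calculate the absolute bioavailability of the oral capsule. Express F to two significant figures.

F = 0.077

Trapezoidal AUC_0→11.75 (IV):
  [0→0.25]: (87.34+81.38)/2 × 0.25 = 21.09
  [0.25→3.25]: (81.38+34.82)/2 × 3 = 174.3
  [3.25→5.25]: (34.82+19.77)/2 × 2 = 54.59
  [5.25→5.75]: (19.77+17.16)/2 × 0.5 = 9.2325
  [5.75→11.75]: (17.16+3.14)/2 × 6 = 60.9
  Sum = 320.1125 mg/L·h
IV tail: 3.14/0.283 = 11.095; AUC_iv,0→∞ = 320.1125 + 11.095 = 331.2075 mg/L·h
Trapezoidal AUC_0→4 (oral capsule):
  [0→0.25]: (0.00+4.76)/2 × 0.25 = 0.595
  [0.25→0.5]: (4.76+7.66)/2 × 0.25 = 1.5525
  [0.5→2.5]: (7.66+8.81)/2 × 2 = 16.47
  [2.5→3.5]: (8.81+6.84)/2 × 1 = 7.825
  [3.5→4]: (6.84+5.97)/2 × 0.5 = 3.2025
  Sum = 29.645 mg/L·h
oral capsule tail: 5.97/0.283 = 21.095; AUC_ev,0→∞ = 29.645 + 21.095 = 50.74 mg/L·h
F = (AUC_ev/D_ev)/(AUC_iv/D_iv) = (50.74/200)/(331.2075/100) = 0.2537/3.312075 = 0.0766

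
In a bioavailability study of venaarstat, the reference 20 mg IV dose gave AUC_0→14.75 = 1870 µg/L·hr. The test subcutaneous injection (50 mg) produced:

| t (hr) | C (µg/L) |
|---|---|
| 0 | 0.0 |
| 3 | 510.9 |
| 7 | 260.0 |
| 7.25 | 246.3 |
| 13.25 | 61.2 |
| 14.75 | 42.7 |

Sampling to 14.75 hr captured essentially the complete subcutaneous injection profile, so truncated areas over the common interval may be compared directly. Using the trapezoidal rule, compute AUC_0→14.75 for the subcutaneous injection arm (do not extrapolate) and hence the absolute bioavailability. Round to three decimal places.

Trapezoidal AUC_0→14.75 (subcutaneous injection):
  [0→3]: (0.0+510.9)/2 × 3 = 766.35
  [3→7]: (510.9+260.0)/2 × 4 = 1541.8
  [7→7.25]: (260.0+246.3)/2 × 0.25 = 63.2875
  [7.25→13.25]: (246.3+61.2)/2 × 6 = 922.5
  [13.25→14.75]: (61.2+42.7)/2 × 1.5 = 77.925
  Sum = 3371.8625 µg/L·hr
F = (AUC_ev/D_ev)/(AUC_iv/D_iv) = (3371.8625/50)/(1870/20) = 67.43725/93.5 = 0.7213

F = 0.721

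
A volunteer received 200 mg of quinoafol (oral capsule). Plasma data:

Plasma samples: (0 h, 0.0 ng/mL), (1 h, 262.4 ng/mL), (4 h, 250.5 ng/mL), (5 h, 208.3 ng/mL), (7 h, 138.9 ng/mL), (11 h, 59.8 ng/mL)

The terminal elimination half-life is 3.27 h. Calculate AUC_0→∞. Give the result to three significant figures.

AUC = 2160 ng/mL·h

Trapezoidal AUC_0→11:
  [0→1]: (0.0+262.4)/2 × 1 = 131.2
  [1→4]: (262.4+250.5)/2 × 3 = 769.35
  [4→5]: (250.5+208.3)/2 × 1 = 229.4
  [5→7]: (208.3+138.9)/2 × 2 = 347.2
  [7→11]: (138.9+59.8)/2 × 4 = 397.4
  Sum = 1874.55 ng/mL·h
k_e = ln2 / t½ = 0.693147 / 3.27 = 0.2120 h^-1
Extrapolated tail: C_last / k_e = 59.8 / 0.212 = 282.075
AUC_0→∞ = 1874.55 + 282.075 = 2156.625 ng/mL·h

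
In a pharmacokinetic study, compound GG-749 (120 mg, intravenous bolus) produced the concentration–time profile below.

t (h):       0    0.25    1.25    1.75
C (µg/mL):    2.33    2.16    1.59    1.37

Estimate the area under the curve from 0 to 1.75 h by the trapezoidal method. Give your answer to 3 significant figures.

AUC = 3.18 µg/mL·h

Trapezoidal AUC_0→1.75:
  [0→0.25]: (2.33+2.16)/2 × 0.25 = 0.56125
  [0.25→1.25]: (2.16+1.59)/2 × 1 = 1.875
  [1.25→1.75]: (1.59+1.37)/2 × 0.5 = 0.74
  Sum = 3.17625 µg/mL·h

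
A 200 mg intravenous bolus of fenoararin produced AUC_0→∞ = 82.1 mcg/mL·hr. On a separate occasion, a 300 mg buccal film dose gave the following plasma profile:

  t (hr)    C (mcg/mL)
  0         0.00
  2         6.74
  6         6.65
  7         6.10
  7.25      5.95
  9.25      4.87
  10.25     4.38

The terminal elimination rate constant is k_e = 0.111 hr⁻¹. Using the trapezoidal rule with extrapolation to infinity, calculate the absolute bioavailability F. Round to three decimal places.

F = 0.782

Trapezoidal AUC_0→10.25 (buccal film):
  [0→2]: (0.00+6.74)/2 × 2 = 6.74
  [2→6]: (6.74+6.65)/2 × 4 = 26.78
  [6→7]: (6.65+6.10)/2 × 1 = 6.375
  [7→7.25]: (6.10+5.95)/2 × 0.25 = 1.50625
  [7.25→9.25]: (5.95+4.87)/2 × 2 = 10.82
  [9.25→10.25]: (4.87+4.38)/2 × 1 = 4.625
  Sum = 56.84625 mcg/mL·hr
Tail: C_last/k_e = 4.38/0.111 = 39.459
AUC_0→∞ (buccal film) = 56.84625 + 39.459 = 96.30525 mcg/mL·hr
F = (AUC_ev/D_ev)/(AUC_iv/D_iv) = (96.30525/300)/(82.1/200) = 0.3210175/0.4105 = 0.7820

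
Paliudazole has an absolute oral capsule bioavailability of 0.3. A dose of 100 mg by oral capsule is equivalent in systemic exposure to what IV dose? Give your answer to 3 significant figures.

D_iv = 30.0 mg

Systemic exposure from an extravascular dose = F × D_ev, so the equivalent IV dose is F × D_ev.
D_iv = F × D_ev = 0.3 × 100 = 30 mg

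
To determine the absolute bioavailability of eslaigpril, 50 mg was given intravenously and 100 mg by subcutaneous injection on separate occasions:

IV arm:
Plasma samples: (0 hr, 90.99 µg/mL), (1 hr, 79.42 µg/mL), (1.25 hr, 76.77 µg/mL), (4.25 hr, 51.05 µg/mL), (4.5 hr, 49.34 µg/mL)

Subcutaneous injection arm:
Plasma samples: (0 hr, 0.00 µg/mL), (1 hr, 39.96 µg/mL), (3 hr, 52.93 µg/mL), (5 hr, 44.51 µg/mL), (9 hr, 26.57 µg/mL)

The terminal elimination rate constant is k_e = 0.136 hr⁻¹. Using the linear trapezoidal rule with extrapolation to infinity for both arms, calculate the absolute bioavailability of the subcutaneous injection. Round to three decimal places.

Trapezoidal AUC_0→4.5 (IV):
  [0→1]: (90.99+79.42)/2 × 1 = 85.205
  [1→1.25]: (79.42+76.77)/2 × 0.25 = 19.52375
  [1.25→4.25]: (76.77+51.05)/2 × 3 = 191.73
  [4.25→4.5]: (51.05+49.34)/2 × 0.25 = 12.54875
  Sum = 309.0075 µg/mL·hr
IV tail: 49.34/0.136 = 362.794; AUC_iv,0→∞ = 309.0075 + 362.794 = 671.8015 µg/mL·hr
Trapezoidal AUC_0→9 (subcutaneous injection):
  [0→1]: (0.00+39.96)/2 × 1 = 19.98
  [1→3]: (39.96+52.93)/2 × 2 = 92.89
  [3→5]: (52.93+44.51)/2 × 2 = 97.44
  [5→9]: (44.51+26.57)/2 × 4 = 142.16
  Sum = 352.47 µg/mL·hr
subcutaneous injection tail: 26.57/0.136 = 195.368; AUC_ev,0→∞ = 352.47 + 195.368 = 547.838 µg/mL·hr
F = (AUC_ev/D_ev)/(AUC_iv/D_iv) = (547.838/100)/(671.8015/50) = 5.47838/13.43603 = 0.4077

F = 0.408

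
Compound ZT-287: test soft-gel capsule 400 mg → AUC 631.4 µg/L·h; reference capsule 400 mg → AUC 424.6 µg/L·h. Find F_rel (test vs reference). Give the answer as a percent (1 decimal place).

F_rel = (AUC_test/D_test) / (AUC_ref/D_ref)
      = (631.4/400) / (424.6/400)
      = 1.5785 / 1.0615 = 1.4870 = 148.70%

F_rel = 148.7%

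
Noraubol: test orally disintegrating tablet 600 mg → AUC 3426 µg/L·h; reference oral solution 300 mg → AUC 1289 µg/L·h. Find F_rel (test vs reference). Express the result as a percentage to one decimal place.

F_rel = 132.9%

F_rel = (AUC_test/D_test) / (AUC_ref/D_ref)
      = (3426/600) / (1289/300)
      = 5.71 / 4.29667 = 1.3289 = 132.89%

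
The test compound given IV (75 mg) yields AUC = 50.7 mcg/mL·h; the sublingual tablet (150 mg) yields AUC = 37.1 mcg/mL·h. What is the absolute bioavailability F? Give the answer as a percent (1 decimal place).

F = 36.6%

F = (AUC_ev / D_ev) / (AUC_iv / D_iv)
  = (37.1/150) / (50.7/75)
  = 0.247333 / 0.676 = 0.3659
  = 36.59%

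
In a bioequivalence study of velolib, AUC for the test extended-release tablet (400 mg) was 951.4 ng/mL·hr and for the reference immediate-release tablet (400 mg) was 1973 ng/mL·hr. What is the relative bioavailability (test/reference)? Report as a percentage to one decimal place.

F_rel = 48.2%

F_rel = (AUC_test/D_test) / (AUC_ref/D_ref)
      = (951.4/400) / (1973/400)
      = 2.3785 / 4.9325 = 0.4822 = 48.22%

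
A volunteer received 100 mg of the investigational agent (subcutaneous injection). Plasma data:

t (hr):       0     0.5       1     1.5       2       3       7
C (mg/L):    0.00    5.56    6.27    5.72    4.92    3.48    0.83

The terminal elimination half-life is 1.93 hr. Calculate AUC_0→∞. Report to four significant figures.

AUC = 25.14 mg/L·hr

Trapezoidal AUC_0→7:
  [0→0.5]: (0.00+5.56)/2 × 0.5 = 1.39
  [0.5→1]: (5.56+6.27)/2 × 0.5 = 2.9575
  [1→1.5]: (6.27+5.72)/2 × 0.5 = 2.9975
  [1.5→2]: (5.72+4.92)/2 × 0.5 = 2.66
  [2→3]: (4.92+3.48)/2 × 1 = 4.2
  [3→7]: (3.48+0.83)/2 × 4 = 8.62
  Sum = 22.825 mg/L·hr
k_e = ln2 / t½ = 0.693147 / 1.93 = 0.3591 hr^-1
Extrapolated tail: C_last / k_e = 0.83 / 0.3591 = 2.311
AUC_0→∞ = 22.825 + 2.311 = 25.136 mg/L·hr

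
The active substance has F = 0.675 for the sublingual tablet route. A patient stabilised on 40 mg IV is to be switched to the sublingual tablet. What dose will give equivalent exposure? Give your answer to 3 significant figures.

For equal systemic exposure: F × D_ev = D_iv
D_ev = D_iv / F = 40 / 0.675 = 59.2593 mg

D_sublingual = 59.3 mg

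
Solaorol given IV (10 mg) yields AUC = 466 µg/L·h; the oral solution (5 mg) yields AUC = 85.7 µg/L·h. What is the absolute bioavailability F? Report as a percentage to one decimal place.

F = (AUC_ev / D_ev) / (AUC_iv / D_iv)
  = (85.7/5) / (466/10)
  = 17.14 / 46.6 = 0.3678
  = 36.78%

F = 36.8%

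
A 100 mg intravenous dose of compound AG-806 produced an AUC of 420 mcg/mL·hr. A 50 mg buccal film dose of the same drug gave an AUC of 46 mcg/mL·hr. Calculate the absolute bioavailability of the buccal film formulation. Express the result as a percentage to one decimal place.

F = (AUC_ev / D_ev) / (AUC_iv / D_iv)
  = (46/50) / (420/100)
  = 0.92 / 4.2 = 0.2190
  = 21.90%

F = 21.9%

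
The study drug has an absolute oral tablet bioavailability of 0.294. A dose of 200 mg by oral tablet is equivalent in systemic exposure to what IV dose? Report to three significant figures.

Systemic exposure from an extravascular dose = F × D_ev, so the equivalent IV dose is F × D_ev.
D_iv = F × D_ev = 0.294 × 200 = 58.8 mg

D_iv = 58.8 mg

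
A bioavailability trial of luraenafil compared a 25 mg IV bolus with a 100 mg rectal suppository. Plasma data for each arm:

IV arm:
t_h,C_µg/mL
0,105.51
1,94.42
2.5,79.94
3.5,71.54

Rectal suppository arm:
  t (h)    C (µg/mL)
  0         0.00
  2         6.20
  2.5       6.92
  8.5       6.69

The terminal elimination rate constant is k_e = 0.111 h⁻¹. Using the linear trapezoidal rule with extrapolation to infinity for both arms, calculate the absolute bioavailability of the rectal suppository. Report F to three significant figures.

F = 0.0291

Trapezoidal AUC_0→3.5 (IV):
  [0→1]: (105.51+94.42)/2 × 1 = 99.965
  [1→2.5]: (94.42+79.94)/2 × 1.5 = 130.77
  [2.5→3.5]: (79.94+71.54)/2 × 1 = 75.74
  Sum = 306.475 µg/mL·h
IV tail: 71.54/0.111 = 644.505; AUC_iv,0→∞ = 306.475 + 644.505 = 950.98 µg/mL·h
Trapezoidal AUC_0→8.5 (rectal suppository):
  [0→2]: (0.00+6.20)/2 × 2 = 6.2
  [2→2.5]: (6.20+6.92)/2 × 0.5 = 3.28
  [2.5→8.5]: (6.92+6.69)/2 × 6 = 40.83
  Sum = 50.31 µg/mL·h
rectal suppository tail: 6.69/0.111 = 60.270; AUC_ev,0→∞ = 50.31 + 60.270 = 110.58 µg/mL·h
F = (AUC_ev/D_ev)/(AUC_iv/D_iv) = (110.58/100)/(950.98/25) = 1.1058/38.0392 = 0.0291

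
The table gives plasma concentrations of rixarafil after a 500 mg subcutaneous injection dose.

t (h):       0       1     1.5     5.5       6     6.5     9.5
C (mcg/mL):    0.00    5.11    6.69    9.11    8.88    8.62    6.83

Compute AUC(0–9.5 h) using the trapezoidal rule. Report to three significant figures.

AUC = 69.2 mcg/mL·h

Trapezoidal AUC_0→9.5:
  [0→1]: (0.00+5.11)/2 × 1 = 2.555
  [1→1.5]: (5.11+6.69)/2 × 0.5 = 2.95
  [1.5→5.5]: (6.69+9.11)/2 × 4 = 31.6
  [5.5→6]: (9.11+8.88)/2 × 0.5 = 4.4975
  [6→6.5]: (8.88+8.62)/2 × 0.5 = 4.375
  [6.5→9.5]: (8.62+6.83)/2 × 3 = 23.175
  Sum = 69.1525 mcg/mL·h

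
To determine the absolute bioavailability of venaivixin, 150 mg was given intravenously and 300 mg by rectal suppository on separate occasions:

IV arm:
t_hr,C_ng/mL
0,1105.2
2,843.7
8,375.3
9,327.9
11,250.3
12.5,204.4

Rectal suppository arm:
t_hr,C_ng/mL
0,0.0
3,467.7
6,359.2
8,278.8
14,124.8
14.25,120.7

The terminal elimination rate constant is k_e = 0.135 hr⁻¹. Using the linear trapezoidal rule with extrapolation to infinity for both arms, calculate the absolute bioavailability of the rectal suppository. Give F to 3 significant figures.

F = 0.281

Trapezoidal AUC_0→12.5 (IV):
  [0→2]: (1105.2+843.7)/2 × 2 = 1948.9
  [2→8]: (843.7+375.3)/2 × 6 = 3657.0
  [8→9]: (375.3+327.9)/2 × 1 = 351.6
  [9→11]: (327.9+250.3)/2 × 2 = 578.2
  [11→12.5]: (250.3+204.4)/2 × 1.5 = 341.025
  Sum = 6876.725 ng/mL·hr
IV tail: 204.4/0.135 = 1514.074; AUC_iv,0→∞ = 6876.725 + 1514.074 = 8390.799 ng/mL·hr
Trapezoidal AUC_0→14.25 (rectal suppository):
  [0→3]: (0.0+467.7)/2 × 3 = 701.55
  [3→6]: (467.7+359.2)/2 × 3 = 1240.35
  [6→8]: (359.2+278.8)/2 × 2 = 638.0
  [8→14]: (278.8+124.8)/2 × 6 = 1210.8
  [14→14.25]: (124.8+120.7)/2 × 0.25 = 30.6875
  Sum = 3821.3875 ng/mL·hr
rectal suppository tail: 120.7/0.135 = 894.074; AUC_ev,0→∞ = 3821.3875 + 894.074 = 4715.4615 ng/mL·hr
F = (AUC_ev/D_ev)/(AUC_iv/D_iv) = (4715.4615/300)/(8390.799/150) = 15.718205/55.93866 = 0.2810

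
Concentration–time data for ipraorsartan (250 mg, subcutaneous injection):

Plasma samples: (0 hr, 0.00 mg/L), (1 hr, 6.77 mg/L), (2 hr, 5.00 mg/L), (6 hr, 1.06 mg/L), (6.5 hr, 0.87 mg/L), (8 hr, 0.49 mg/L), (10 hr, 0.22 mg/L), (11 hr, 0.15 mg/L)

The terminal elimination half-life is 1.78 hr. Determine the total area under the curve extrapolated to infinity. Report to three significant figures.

Trapezoidal AUC_0→11:
  [0→1]: (0.00+6.77)/2 × 1 = 3.385
  [1→2]: (6.77+5.00)/2 × 1 = 5.885
  [2→6]: (5.00+1.06)/2 × 4 = 12.12
  [6→6.5]: (1.06+0.87)/2 × 0.5 = 0.4825
  [6.5→8]: (0.87+0.49)/2 × 1.5 = 1.02
  [8→10]: (0.49+0.22)/2 × 2 = 0.71
  [10→11]: (0.22+0.15)/2 × 1 = 0.185
  Sum = 23.7875 mg/L·hr
k_e = ln2 / t½ = 0.693147 / 1.78 = 0.3894 hr^-1
Extrapolated tail: C_last / k_e = 0.15 / 0.3894 = 0.385
AUC_0→∞ = 23.7875 + 0.385 = 24.1725 mg/L·hr

AUC = 24.2 mg/L·hr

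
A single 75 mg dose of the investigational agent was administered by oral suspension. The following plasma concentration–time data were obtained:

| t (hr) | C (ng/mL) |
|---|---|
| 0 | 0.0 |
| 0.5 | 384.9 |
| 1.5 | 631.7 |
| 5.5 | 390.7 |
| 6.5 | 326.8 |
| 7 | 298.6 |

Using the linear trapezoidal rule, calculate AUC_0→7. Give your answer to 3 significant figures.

AUC = 3160 ng/mL·hr

Trapezoidal AUC_0→7:
  [0→0.5]: (0.0+384.9)/2 × 0.5 = 96.225
  [0.5→1.5]: (384.9+631.7)/2 × 1 = 508.3
  [1.5→5.5]: (631.7+390.7)/2 × 4 = 2044.8
  [5.5→6.5]: (390.7+326.8)/2 × 1 = 358.75
  [6.5→7]: (326.8+298.6)/2 × 0.5 = 156.35
  Sum = 3164.425 ng/mL·hr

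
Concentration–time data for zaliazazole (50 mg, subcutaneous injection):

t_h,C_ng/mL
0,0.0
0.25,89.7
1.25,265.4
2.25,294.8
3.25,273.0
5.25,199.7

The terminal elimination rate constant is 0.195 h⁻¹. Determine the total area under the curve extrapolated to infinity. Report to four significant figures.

Trapezoidal AUC_0→5.25:
  [0→0.25]: (0.0+89.7)/2 × 0.25 = 11.2125
  [0.25→1.25]: (89.7+265.4)/2 × 1 = 177.55
  [1.25→2.25]: (265.4+294.8)/2 × 1 = 280.1
  [2.25→3.25]: (294.8+273.0)/2 × 1 = 283.9
  [3.25→5.25]: (273.0+199.7)/2 × 2 = 472.7
  Sum = 1225.4625 ng/mL·h
Extrapolated tail: C_last / k_e = 199.7 / 0.195 = 1024.103
AUC_0→∞ = 1225.4625 + 1024.103 = 2249.5655 ng/mL·h

AUC = 2250 ng/mL·h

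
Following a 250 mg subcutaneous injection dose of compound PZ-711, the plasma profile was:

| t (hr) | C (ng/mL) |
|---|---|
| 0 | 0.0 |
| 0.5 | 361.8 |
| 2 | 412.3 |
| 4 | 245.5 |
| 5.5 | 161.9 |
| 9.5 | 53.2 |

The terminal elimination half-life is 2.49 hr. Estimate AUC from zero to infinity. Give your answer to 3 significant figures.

AUC = 2260 ng/mL·hr

Trapezoidal AUC_0→9.5:
  [0→0.5]: (0.0+361.8)/2 × 0.5 = 90.45
  [0.5→2]: (361.8+412.3)/2 × 1.5 = 580.575
  [2→4]: (412.3+245.5)/2 × 2 = 657.8
  [4→5.5]: (245.5+161.9)/2 × 1.5 = 305.55
  [5.5→9.5]: (161.9+53.2)/2 × 4 = 430.2
  Sum = 2064.575 ng/mL·hr
k_e = ln2 / t½ = 0.693147 / 2.49 = 0.2784 hr^-1
Extrapolated tail: C_last / k_e = 53.2 / 0.2784 = 191.092
AUC_0→∞ = 2064.575 + 191.092 = 2255.667 ng/mL·hr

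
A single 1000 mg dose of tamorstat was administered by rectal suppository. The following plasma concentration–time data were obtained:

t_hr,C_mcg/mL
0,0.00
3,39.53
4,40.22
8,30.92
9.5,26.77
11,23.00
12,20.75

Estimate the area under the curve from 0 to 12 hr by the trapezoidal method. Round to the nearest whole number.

AUC = 344 mcg/mL·hr

Trapezoidal AUC_0→12:
  [0→3]: (0.00+39.53)/2 × 3 = 59.295
  [3→4]: (39.53+40.22)/2 × 1 = 39.875
  [4→8]: (40.22+30.92)/2 × 4 = 142.28
  [8→9.5]: (30.92+26.77)/2 × 1.5 = 43.2675
  [9.5→11]: (26.77+23.00)/2 × 1.5 = 37.3275
  [11→12]: (23.00+20.75)/2 × 1 = 21.875
  Sum = 343.92 mcg/mL·hr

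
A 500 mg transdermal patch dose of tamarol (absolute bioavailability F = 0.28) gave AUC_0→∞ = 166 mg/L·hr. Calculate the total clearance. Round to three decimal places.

CL = 0.843 L/hr

CL = F × Dose / AUC_0→∞
   = 0.28 × 500 / 166 = 0.843373 L/hr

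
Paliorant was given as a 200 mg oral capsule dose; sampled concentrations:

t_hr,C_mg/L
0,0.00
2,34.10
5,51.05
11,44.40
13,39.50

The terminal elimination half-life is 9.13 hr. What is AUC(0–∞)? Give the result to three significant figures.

AUC = 1050 mg/L·hr

Trapezoidal AUC_0→13:
  [0→2]: (0.00+34.10)/2 × 2 = 34.1
  [2→5]: (34.10+51.05)/2 × 3 = 127.725
  [5→11]: (51.05+44.40)/2 × 6 = 286.35
  [11→13]: (44.40+39.50)/2 × 2 = 83.9
  Sum = 532.075 mg/L·hr
k_e = ln2 / t½ = 0.693147 / 9.13 = 0.0759 hr^-1
Extrapolated tail: C_last / k_e = 39.50 / 0.0759 = 520.422
AUC_0→∞ = 532.075 + 520.422 = 1052.497 mg/L·hr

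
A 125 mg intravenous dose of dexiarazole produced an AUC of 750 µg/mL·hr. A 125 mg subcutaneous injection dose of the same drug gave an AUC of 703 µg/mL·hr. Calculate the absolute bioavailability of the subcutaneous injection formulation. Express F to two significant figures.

F = 0.94

F = (AUC_ev / D_ev) / (AUC_iv / D_iv)
  = (703/125) / (750/125)
  = 5.624 / 6 = 0.9373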